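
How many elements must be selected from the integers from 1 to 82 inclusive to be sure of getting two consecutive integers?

42

Partition {1, …, 82} into 41 pairs: {1,2}, {3,4}, …, {81,82}.
Choosing 41 integers — say the 41 even numbers 2, 4, …, 82 — takes one from each pair and avoids the property.
Choosing 42 forces two into the same pair by pigeonhole, and those are consecutive. So 42.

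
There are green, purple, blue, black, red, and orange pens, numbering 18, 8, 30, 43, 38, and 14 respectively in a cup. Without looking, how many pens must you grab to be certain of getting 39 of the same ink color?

In the worst case we take at most 38 of each ink color, but all 18 green, all 8 purple, all 30 blue, and all 14 orange (fewer than 38), giving 18 + 8 + 30 + 38 + 38 + 14 = 146.
One more pen then forces some ink color to 39, so 146 + 1 = 147.

147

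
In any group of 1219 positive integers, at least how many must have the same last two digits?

13

The 1219 positive integers fall into 100 possible two-digit endings.
If each of the 100 possible two-digit endings held at most 12, the total would be at most 100 × 12 = 1200 < 1219, a contradiction.
So at least one holds ⌈1219/100⌉ = 13.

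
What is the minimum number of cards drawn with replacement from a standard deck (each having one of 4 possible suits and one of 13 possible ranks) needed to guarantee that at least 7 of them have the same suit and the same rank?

There are 4 × 13 = 52 (suit, rank) combinations acting as pigeonholes.
With 52 × 6 = 312 cards drawn with replacement from a standard deck we could place exactly 6 in each, with no (suit, rank) pair reaching 7.
One more forces some (suit, rank) pair to hold 7, so 312 + 1 = 313.

313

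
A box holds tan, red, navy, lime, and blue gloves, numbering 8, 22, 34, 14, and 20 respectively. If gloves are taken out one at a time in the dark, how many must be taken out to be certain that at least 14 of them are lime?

98

The worst case draws every non-lime glove first: 8 + 22 + 34 + 20 = 84.
The next 14 draws are then forced to be lime, giving 84 + 14 = 98.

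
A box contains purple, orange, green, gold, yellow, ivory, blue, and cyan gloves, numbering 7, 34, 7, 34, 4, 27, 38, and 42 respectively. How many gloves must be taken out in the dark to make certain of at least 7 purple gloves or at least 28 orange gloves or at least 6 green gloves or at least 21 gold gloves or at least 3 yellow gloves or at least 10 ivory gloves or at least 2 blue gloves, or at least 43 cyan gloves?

The worst case stops just short of every target: 6 purple, 27 orange, 5 green, 20 gold, 2 yellow, 9 ivory, 1 blue, 42 cyan — 6 + 27 + 5 + 20 + 2 + 9 + 1 + 42 = 112 gloves.
One more glove must push some color to its target, so 112 + 1 = 113.

113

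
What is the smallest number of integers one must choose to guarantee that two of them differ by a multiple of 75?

Two integers differ by a multiple of 75 exactly when they share a remainder mod 75.
There are 75 residue classes mod 75, so 75 integers can all lie in distinct classes.
One more integer must repeat a residue, giving a difference divisible by 75. So n = 75 + 1 = 76.

76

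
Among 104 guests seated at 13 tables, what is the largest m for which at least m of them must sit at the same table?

The 104 guests fall into 13 tables.
If each of the 13 tables held at most 7, the total would be at most 13 × 7 = 91 < 104, a contradiction.
So at least one holds ⌈104/13⌉ = 8.

8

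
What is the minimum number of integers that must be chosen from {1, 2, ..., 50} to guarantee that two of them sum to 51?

26

Partition {1, …, 50} into 25 pairs: {1,50}, {2,49}, …, {25,26}.
Choosing 25 integers — say the integers 1 through 25 — takes one from each pair and avoids the property.
Choosing 26 forces two into the same pair by pigeonhole, and those sum to 51. So 26.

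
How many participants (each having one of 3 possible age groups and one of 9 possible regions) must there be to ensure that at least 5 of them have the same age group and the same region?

There are 3 × 9 = 27 (age group, region) combinations acting as pigeonholes.
With 27 × 4 = 108 participants we could place exactly 4 in each, with no (age group, region) pair reaching 5.
One more forces some (age group, region) pair to hold 5, so 108 + 1 = 109.

109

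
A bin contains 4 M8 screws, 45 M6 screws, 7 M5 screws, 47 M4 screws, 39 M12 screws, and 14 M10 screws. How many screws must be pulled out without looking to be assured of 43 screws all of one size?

Treat the 6 sizes as pigeonholes.
In the worst case we take at most 42 of each size, but all 4 M8, all 7 M5, all 39 M12, and all 14 M10 (fewer than 42), giving 4 + 42 + 7 + 42 + 39 + 14 = 148.
One more screw then forces some size to 43, so 148 + 1 = 149.

149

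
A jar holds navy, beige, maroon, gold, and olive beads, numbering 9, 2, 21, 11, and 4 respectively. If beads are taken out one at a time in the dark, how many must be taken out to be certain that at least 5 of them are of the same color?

19

Treat the 5 colors as pigeonholes.
In the worst case we take at most 4 of each color, but all 2 beige (fewer than 4), giving 4 + 2 + 4 + 4 + 4 = 18.
One more bead then forces some color to 5, so 18 + 1 = 19.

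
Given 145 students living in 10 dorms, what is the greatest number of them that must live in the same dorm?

The 145 students fall into 10 dorms.
If each of the 10 dorms held at most 14, the total would be at most 10 × 14 = 140 < 145, a contradiction.
So at least one holds ⌈145/10⌉ = 15.

15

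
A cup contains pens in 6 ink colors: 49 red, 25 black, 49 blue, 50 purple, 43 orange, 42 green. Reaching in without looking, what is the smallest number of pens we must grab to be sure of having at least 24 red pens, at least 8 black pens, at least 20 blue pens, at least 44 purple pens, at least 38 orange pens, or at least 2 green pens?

The worst case stops just short of every target: 23 red, 7 black, 19 blue, 43 purple, 37 orange, 1 green — 23 + 7 + 19 + 43 + 37 + 1 = 130 pens.
One more pen must push some ink color to its target, so 130 + 1 = 131.

131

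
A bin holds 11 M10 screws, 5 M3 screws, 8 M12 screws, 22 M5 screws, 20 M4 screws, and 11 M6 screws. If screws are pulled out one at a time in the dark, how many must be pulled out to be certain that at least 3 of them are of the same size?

13

The worst case takes 2 screws of each size without reaching 3 of any: 6 × 2 = 12.
The next screw must bring some size to 3, so 12 + 1 = 13.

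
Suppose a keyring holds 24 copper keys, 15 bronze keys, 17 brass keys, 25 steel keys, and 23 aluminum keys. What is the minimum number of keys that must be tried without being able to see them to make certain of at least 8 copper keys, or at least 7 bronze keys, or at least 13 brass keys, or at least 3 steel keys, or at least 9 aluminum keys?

The worst case stops just short of every target: 7 copper, 6 bronze, 12 brass, 2 steel, 8 aluminum — 7 + 6 + 12 + 2 + 8 = 35 keys.
One more key must push some type to its target, so 35 + 1 = 36.

36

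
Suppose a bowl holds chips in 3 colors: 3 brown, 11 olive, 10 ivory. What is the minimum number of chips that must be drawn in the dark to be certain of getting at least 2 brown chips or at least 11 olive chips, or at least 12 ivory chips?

The worst case stops just short of every target: 1 brown, 10 olive, all 10 ivory — 1 + 10 + 10 = 21 chips.
One more chip must push some color to its target, so 21 + 1 = 22.

22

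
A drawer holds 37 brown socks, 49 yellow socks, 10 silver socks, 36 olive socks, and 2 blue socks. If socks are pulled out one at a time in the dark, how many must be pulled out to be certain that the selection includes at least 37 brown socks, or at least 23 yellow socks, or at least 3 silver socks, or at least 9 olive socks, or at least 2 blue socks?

Each of the 5 colors has its own threshold; avoid all of them simultaneously.
The worst case stops just short of every target: 36 brown, 22 yellow, 2 silver, 8 olive, 1 blue — 36 + 22 + 2 + 8 + 1 = 69 socks.
One more sock must push some color to its target, so 69 + 1 = 70.

70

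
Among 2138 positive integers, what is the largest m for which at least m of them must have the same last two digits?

22

There are 100 possible two-digit endings, which serve as the pigeonholes.
If each of the 100 possible two-digit endings held at most 21, the total would be at most 100 × 21 = 2100 < 2138, a contradiction.
So at least one holds ⌈2138/100⌉ = 22.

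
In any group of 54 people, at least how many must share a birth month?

There are 12 months of the year, which serve as the pigeonholes.
If each of the 12 months of the year held at most 4, the total would be at most 12 × 4 = 48 < 54, a contradiction.
So at least one holds ⌈54/12⌉ = 5.

5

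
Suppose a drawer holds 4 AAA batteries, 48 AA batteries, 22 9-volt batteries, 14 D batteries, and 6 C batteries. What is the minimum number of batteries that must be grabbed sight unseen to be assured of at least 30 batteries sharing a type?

Treat the 5 types as pigeonholes.
In the worst case we take at most 29 of each type, but all 4 AAA, all 22 9-volt, all 14 D, and all 6 C (fewer than 29), giving 4 + 29 + 22 + 14 + 6 = 75.
One more battery then forces some type to 30, so 75 + 1 = 76.

76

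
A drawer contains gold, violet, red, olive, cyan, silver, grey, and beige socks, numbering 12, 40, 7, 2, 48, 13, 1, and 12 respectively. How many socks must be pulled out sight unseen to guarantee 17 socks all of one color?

80

In the worst case we take at most 16 of each color, but all 12 gold, all 7 red, all 2 olive, all 13 silver, all 1 grey, and all 12 beige (fewer than 16), giving 12 + 16 + 7 + 2 + 16 + 13 + 1 + 12 = 79.
One more sock then forces some color to 17, so 79 + 1 = 80.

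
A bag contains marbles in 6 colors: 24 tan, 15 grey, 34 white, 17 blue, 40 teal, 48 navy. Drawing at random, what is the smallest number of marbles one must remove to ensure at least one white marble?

145

The worst case draws every non-white marble first: 24 + 15 + 17 + 40 + 48 = 144.
The next draw is then forced to be white, giving 144 + 1 = 145.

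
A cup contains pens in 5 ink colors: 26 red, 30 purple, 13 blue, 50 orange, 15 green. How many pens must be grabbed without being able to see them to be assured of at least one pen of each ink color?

The hardest ink color to obtain is blue: we could draw every other pen first — 134 − 13 = 121 pens — without a single blue one.
The next draw must be blue, so 121 + 1 = 122.

122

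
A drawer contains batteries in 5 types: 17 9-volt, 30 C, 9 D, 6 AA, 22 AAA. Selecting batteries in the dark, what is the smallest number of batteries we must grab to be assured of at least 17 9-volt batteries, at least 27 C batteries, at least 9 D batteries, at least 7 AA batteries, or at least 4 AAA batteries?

Each of the 5 types has its own threshold; avoid all of them simultaneously.
The worst case stops just short of every target: 16 9-volt, 26 C, 8 D, 6 AA, 3 AAA — 16 + 26 + 8 + 6 + 3 = 59 batteries.
One more battery must push some type to its target, so 59 + 1 = 60.

60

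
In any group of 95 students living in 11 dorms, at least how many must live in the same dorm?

9

The 95 students fall into 11 dorms.
If each of the 11 dorms held at most 8, the total would be at most 11 × 8 = 88 < 95, a contradiction.
So at least one holds ⌈95/11⌉ = 9.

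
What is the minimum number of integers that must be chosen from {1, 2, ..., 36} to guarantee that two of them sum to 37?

Partition {1, …, 36} into 18 pairs: {1,36}, {2,35}, …, {18,19}.
Choosing 18 integers — say the integers 1 through 18 — takes one from each pair and avoids the property.
Choosing 19 forces two into the same pair by pigeonhole, and those sum to 37. So 19.

19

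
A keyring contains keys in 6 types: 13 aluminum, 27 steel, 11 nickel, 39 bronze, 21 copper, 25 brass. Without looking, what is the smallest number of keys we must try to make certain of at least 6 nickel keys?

131

To avoid nickel keys as long as possible, exhaust the other 5 types first.
The worst case draws every non-nickel key first: 13 + 27 + 39 + 21 + 25 = 125.
The next 6 draws are then forced to be nickel, giving 125 + 6 = 131.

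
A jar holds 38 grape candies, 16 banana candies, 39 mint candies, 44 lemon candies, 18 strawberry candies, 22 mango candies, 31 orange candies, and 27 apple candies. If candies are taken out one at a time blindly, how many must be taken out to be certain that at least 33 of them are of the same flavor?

211

In the worst case we take at most 32 of each flavor, but all 16 banana, all 18 strawberry, all 22 mango, all 31 orange, and all 27 apple (fewer than 32), giving 32 + 16 + 32 + 32 + 18 + 22 + 31 + 27 = 210.
One more candy then forces some flavor to 33, so 210 + 1 = 211.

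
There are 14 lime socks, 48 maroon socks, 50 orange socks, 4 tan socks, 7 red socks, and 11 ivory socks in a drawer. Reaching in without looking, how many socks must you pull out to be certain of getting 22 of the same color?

In the worst case we take at most 21 of each color, but all 14 lime, all 4 tan, all 7 red, and all 11 ivory (fewer than 21), giving 14 + 21 + 21 + 4 + 7 + 11 = 78.
One more sock then forces some color to 22, so 78 + 1 = 79.

79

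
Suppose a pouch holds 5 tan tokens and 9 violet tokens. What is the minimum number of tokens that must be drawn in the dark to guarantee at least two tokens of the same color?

3

The worst case takes 1 token of each color without reaching 2 of any: 2 × 1 = 2.
The next token must bring some color to 2, so 2 + 1 = 3.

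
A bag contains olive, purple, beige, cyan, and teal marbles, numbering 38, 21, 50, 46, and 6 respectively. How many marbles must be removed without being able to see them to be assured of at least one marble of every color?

The hardest color to obtain is teal: we could draw every other marble first — 161 − 6 = 155 marbles — without a single teal one.
The next draw must be teal, so 155 + 1 = 156.

156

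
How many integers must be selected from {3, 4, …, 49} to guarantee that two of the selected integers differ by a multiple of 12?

Use the pigeonhole principle on residue classes: group the integers by remainder mod 12; there are 12 residue classes, each nonempty in this range.
Choosing one from each class (12 integers) avoids any shared remainder.
One more choice must repeat a class, so two differ by a multiple of 12. Hence 12 + 1 = 13.

13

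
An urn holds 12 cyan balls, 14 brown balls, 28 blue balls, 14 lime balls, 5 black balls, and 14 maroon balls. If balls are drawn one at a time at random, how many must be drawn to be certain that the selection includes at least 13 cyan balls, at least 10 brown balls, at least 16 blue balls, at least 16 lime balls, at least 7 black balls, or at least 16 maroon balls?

70

Each of the 6 colors has its own threshold; avoid all of them simultaneously.
The worst case stops just short of every target: 12 cyan, 9 brown, 15 blue, all 14 lime, all 5 black, all 14 maroon — 12 + 9 + 15 + 14 + 5 + 14 = 69 balls.
One more ball must push some color to its target, so 69 + 1 = 70.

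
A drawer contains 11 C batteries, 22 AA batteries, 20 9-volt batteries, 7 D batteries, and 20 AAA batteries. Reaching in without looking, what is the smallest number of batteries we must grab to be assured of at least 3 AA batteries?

To avoid AA batteries as long as possible, exhaust the other 4 types first.
The worst case draws every non-AA battery first: 11 + 20 + 7 + 20 = 58.
The next 3 draws are then forced to be AA, giving 58 + 3 = 61.

61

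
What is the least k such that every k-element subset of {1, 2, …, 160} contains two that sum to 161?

Partition {1, …, 160} into 80 pairs: {1,160}, {2,159}, …, {80,81}.
Choosing 80 integers — say the integers 1 through 80 — takes one from each pair and avoids the property.
Choosing 81 forces two into the same pair by pigeonhole, and those sum to 161. So 81.

81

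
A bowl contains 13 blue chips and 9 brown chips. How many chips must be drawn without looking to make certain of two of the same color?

Treat the 2 colors as pigeonholes.
The worst case takes 1 chip of each color without reaching 2 of any: 2 × 1 = 2.
The next chip must bring some color to 2, so 2 + 1 = 3.

3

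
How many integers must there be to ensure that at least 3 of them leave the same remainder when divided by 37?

75

There are 37 residue classes modulo 37 acting as pigeonholes.
With 37 × 2 = 74 integers we could place exactly 2 in each, with no class reaching 3.
One more forces some class to hold 3, so 74 + 1 = 75.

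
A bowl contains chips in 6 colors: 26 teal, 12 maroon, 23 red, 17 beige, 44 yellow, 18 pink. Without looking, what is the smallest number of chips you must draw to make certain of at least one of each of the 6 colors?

The hardest color to obtain is maroon: we could draw every other chip first — 140 − 12 = 128 chips — without a single maroon one.
The next draw must be maroon, so 128 + 1 = 129.

129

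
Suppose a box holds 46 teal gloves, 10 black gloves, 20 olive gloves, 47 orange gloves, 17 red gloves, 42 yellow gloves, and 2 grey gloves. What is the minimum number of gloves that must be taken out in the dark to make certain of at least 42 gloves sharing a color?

In the worst case we take at most 41 of each color, but all 10 black, all 20 olive, all 17 red, and all 2 grey (fewer than 41), giving 41 + 10 + 20 + 41 + 17 + 41 + 2 = 172.
One more glove then forces some color to 42, so 172 + 1 = 173.

173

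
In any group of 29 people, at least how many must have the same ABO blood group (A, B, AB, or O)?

There are 4 ABO blood groups, which serve as the pigeonholes.
If each of the 4 ABO blood groups held at most 7, the total would be at most 4 × 7 = 28 < 29, a contradiction.
So at least one holds ⌈29/4⌉ = 8.

8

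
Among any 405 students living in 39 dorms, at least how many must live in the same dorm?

If each of the 39 dorms held at most 10, the total would be at most 39 × 10 = 390 < 405, a contradiction.
So at least one holds ⌈405/39⌉ = 11.

11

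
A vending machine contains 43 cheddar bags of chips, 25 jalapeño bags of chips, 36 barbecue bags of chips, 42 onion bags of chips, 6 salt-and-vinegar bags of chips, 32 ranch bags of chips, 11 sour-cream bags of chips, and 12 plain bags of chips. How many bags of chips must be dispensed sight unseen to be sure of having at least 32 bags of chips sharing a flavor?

179

In the worst case we take at most 31 of each flavor, but all 25 jalapeño, all 6 salt-and-vinegar, all 11 sour-cream, and all 12 plain (fewer than 31), giving 31 + 25 + 31 + 31 + 6 + 31 + 11 + 12 = 178.
One more bag of chips then forces some flavor to 32, so 178 + 1 = 179.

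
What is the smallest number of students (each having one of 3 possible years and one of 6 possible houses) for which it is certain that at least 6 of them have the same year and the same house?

There are 3 × 6 = 18 (year, house) combinations acting as pigeonholes.
With 18 × 5 = 90 students we could place exactly 5 in each, with no (year, house) pair reaching 6.
One more forces some (year, house) pair to hold 6, so 90 + 1 = 91.

91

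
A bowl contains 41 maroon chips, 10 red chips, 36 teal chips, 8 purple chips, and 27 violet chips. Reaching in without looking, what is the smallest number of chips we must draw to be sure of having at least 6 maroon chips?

87

The worst case draws every non-maroon chip first: 10 + 36 + 8 + 27 = 81.
The next 6 draws are then forced to be maroon, giving 81 + 6 = 87.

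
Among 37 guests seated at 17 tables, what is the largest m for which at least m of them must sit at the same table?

3

The 37 guests fall into 17 tables.
If each of the 17 tables held at most 2, the total would be at most 17 × 2 = 34 < 37, a contradiction.
So at least one holds ⌈37/17⌉ = 3.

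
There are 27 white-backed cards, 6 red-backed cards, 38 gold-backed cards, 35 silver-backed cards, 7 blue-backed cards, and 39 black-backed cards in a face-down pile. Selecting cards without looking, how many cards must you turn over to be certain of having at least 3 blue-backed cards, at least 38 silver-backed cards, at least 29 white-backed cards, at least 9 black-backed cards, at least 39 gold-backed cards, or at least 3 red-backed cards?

113

Each of the 6 back colors has its own threshold; avoid all of them simultaneously.
The worst case stops just short of every target: all 27 white-backed, 2 red-backed, 38 gold-backed, all 35 silver-backed, 2 blue-backed, 8 black-backed — 27 + 2 + 38 + 35 + 2 + 8 = 112 cards.
One more card must push some back color to its target, so 112 + 1 = 113.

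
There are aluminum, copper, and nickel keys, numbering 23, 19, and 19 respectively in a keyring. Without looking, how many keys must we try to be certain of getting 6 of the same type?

Treat the 3 types as pigeonholes.
The worst case takes 5 keys of each type without reaching 6 of any: 3 × 5 = 15.
The next key must bring some type to 6, so 15 + 1 = 16.

16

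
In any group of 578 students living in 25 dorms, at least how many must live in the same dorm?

24

The 578 students fall into 25 dorms.
If each of the 25 dorms held at most 23, the total would be at most 25 × 23 = 575 < 578, a contradiction.
So at least one holds ⌈578/25⌉ = 24.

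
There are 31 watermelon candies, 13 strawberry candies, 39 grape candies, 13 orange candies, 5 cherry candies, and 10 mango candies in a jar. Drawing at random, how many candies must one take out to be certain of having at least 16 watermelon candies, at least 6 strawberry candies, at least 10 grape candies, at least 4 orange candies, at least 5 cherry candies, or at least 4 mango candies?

The worst case stops just short of every target: 15 watermelon, 5 strawberry, 9 grape, 3 orange, 4 cherry, 3 mango — 15 + 5 + 9 + 3 + 4 + 3 = 39 candies.
One more candy must push some flavor to its target, so 39 + 1 = 40.

40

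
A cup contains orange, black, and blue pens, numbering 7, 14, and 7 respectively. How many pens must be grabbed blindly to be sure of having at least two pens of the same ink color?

The worst case takes 1 pen of each ink color without reaching 2 of any: 3 × 1 = 3.
The next pen must bring some ink color to 2, so 3 + 1 = 4.

4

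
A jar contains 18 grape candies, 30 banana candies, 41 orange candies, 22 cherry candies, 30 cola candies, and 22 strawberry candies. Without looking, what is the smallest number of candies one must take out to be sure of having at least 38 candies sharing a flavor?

160

Treat the 6 flavors as pigeonholes.
In the worst case we take at most 37 of each flavor, but all 18 grape, all 30 banana, all 22 cherry, all 30 cola, and all 22 strawberry (fewer than 37), giving 18 + 30 + 37 + 22 + 30 + 22 = 159.
One more candy then forces some flavor to 38, so 159 + 1 = 160.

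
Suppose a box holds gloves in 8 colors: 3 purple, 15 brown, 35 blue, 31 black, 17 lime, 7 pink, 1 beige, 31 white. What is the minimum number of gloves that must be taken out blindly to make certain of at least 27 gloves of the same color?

In the worst case we take at most 26 of each color, but all 3 purple, all 15 brown, all 17 lime, all 7 pink, and all 1 beige (fewer than 26), giving 3 + 15 + 26 + 26 + 17 + 7 + 1 + 26 = 121.
One more glove then forces some color to 27, so 121 + 1 = 122.

122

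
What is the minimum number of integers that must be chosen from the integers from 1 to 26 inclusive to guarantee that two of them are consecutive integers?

Partition {1, …, 26} into 13 pairs: {1,2}, {3,4}, …, {25,26}.
Choosing 13 integers — say the 13 even numbers 2, 4, …, 26 — takes one from each pair and avoids the property.
Choosing 14 forces two into the same pair by pigeonhole, and those are consecutive. So 14.

14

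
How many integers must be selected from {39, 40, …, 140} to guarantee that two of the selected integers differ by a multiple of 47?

Group the integers by remainder mod 47; there are 47 residue classes, each nonempty in this range.
Choosing one from each class (47 integers) avoids any shared remainder.
One more choice must repeat a class, so two differ by a multiple of 47. Hence 47 + 1 = 48.

48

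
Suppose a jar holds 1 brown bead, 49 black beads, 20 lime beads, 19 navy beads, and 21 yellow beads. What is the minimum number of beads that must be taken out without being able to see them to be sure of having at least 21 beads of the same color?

81

Treat the 5 colors as pigeonholes.
In the worst case we take at most 20 of each color, but all 1 brown and all 19 navy (fewer than 20), giving 1 + 20 + 20 + 19 + 20 = 80.
One more bead then forces some color to 21, so 80 + 1 = 81.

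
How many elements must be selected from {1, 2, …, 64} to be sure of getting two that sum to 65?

33

Partition {1, …, 64} into 32 pairs: {1,64}, {2,63}, …, {32,33}.
Choosing 32 integers — say the integers 1 through 32 — takes one from each pair and avoids the property.
Choosing 33 forces two into the same pair by pigeonhole, and those sum to 65. So 33.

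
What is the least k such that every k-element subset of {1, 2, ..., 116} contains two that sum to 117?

59

Partition {1, …, 116} into 58 pairs: {1,116}, {2,115}, …, {58,59}.
Choosing 58 integers — say the integers 1 through 58 — takes one from each pair and avoids the property.
Choosing 59 forces two into the same pair by pigeonhole, and those sum to 117. So 59.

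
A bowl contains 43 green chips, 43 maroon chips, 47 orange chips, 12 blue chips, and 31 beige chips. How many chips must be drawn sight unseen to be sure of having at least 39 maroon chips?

The worst case draws every non-maroon chip first: 43 + 47 + 12 + 31 = 133.
The next 39 draws are then forced to be maroon, giving 133 + 39 = 172.

172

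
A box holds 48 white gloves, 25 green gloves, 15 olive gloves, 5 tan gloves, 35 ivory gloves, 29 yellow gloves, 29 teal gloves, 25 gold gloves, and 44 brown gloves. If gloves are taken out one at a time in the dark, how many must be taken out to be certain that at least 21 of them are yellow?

The worst case draws every non-yellow glove first: 48 + 25 + 15 + 5 + 35 + 29 + 25 + 44 = 226.
The next 21 draws are then forced to be yellow, giving 226 + 21 = 247.

247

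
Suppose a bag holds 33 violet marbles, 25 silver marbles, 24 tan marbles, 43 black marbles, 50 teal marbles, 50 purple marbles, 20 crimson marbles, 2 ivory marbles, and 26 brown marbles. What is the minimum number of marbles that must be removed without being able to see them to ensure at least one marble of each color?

272

The hardest color to obtain is ivory: we could draw every other marble first — 273 − 2 = 271 marbles — without a single ivory one.
The next draw must be ivory, so 271 + 1 = 272.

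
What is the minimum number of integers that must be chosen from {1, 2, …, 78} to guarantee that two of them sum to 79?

40

Partition {1, …, 78} into 39 pairs: {1,78}, {2,77}, …, {39,40}.
Choosing 39 integers — say the integers 1 through 39 — takes one from each pair and avoids the property.
Choosing 40 forces two into the same pair by pigeonhole, and those sum to 79. So 40.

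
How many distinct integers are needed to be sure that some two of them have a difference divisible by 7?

8

Use the pigeonhole principle on residue classes: two integers differ by a multiple of 7 exactly when they share a remainder mod 7.
There are 7 residue classes mod 7, so 7 integers can all lie in distinct classes.
One more integer must repeat a residue, giving a difference divisible by 7. So n = 7 + 1 = 8.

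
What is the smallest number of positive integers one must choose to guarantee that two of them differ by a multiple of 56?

57

Use the pigeonhole principle on residue classes: two integers differ by a multiple of 56 exactly when they share a remainder mod 56.
There are 56 residue classes mod 56, so 56 integers can all lie in distinct classes.
One more integer must repeat a residue, giving a difference divisible by 56. So n = 56 + 1 = 57.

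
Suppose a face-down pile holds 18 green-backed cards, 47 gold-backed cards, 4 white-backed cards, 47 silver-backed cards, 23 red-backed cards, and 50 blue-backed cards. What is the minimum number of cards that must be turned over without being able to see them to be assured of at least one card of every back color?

The hardest back color to obtain is white-backed: we could draw every other card first — 189 − 4 = 185 cards — without a single white-backed one.
The next draw must be white-backed, so 185 + 1 = 186.

186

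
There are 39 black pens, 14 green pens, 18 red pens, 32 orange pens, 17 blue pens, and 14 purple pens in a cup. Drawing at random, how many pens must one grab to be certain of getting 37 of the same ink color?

Treat the 6 ink colors as pigeonholes.
In the worst case we take at most 36 of each ink color, but all 14 green, all 18 red, all 32 orange, all 17 blue, and all 14 purple (fewer than 36), giving 36 + 14 + 18 + 32 + 17 + 14 = 131.
One more pen then forces some ink color to 37, so 131 + 1 = 132.

132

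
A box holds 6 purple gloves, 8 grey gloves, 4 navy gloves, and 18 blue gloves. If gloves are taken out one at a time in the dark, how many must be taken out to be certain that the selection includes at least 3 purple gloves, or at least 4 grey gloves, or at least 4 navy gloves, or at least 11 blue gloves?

19

Each of the 4 colors has its own threshold; avoid all of them simultaneously.
The worst case stops just short of every target: 2 purple, 3 grey, 3 navy, 10 blue — 2 + 3 + 3 + 10 = 18 gloves.
One more glove must push some color to its target, so 18 + 1 = 19.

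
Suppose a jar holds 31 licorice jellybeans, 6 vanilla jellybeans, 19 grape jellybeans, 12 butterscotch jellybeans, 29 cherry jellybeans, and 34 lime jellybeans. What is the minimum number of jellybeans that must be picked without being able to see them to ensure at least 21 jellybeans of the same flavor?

In the worst case we take at most 20 of each flavor, but all 6 vanilla, all 19 grape, and all 12 butterscotch (fewer than 20), giving 20 + 6 + 19 + 12 + 20 + 20 = 97.
One more jellybean then forces some flavor to 21, so 97 + 1 = 98.

98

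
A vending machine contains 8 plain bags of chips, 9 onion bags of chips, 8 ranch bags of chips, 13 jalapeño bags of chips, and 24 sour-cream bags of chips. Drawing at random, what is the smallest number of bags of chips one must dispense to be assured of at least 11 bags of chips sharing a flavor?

In the worst case we take at most 10 of each flavor, but all 8 plain, all 9 onion, and all 8 ranch (fewer than 10), giving 8 + 9 + 8 + 10 + 10 = 45.
One more bag of chips then forces some flavor to 11, so 45 + 1 = 46.

46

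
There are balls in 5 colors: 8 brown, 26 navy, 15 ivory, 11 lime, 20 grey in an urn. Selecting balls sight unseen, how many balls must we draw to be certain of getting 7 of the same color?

31

Treat the 5 colors as pigeonholes.
The worst case takes 6 balls of each color without reaching 7 of any: 5 × 6 = 30.
The next ball must bring some color to 7, so 30 + 1 = 31.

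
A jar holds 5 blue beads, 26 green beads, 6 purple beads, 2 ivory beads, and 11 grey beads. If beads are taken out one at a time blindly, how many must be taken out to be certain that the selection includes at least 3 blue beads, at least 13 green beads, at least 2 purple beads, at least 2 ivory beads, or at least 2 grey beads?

18

Each of the 5 colors has its own threshold; avoid all of them simultaneously.
The worst case stops just short of every target: 2 blue, 12 green, 1 purple, 1 ivory, 1 grey — 2 + 12 + 1 + 1 + 1 = 17 beads.
One more bead must push some color to its target, so 17 + 1 = 18.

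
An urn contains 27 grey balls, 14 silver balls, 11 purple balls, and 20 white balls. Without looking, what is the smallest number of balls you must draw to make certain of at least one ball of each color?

62

The hardest color to obtain is purple: we could draw every other ball first — 72 − 11 = 61 balls — without a single purple one.
The next draw must be purple, so 61 + 1 = 62.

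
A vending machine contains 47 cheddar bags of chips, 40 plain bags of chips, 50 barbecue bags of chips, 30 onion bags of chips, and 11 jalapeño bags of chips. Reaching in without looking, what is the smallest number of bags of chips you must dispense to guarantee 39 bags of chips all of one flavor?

In the worst case we take at most 38 of each flavor, but all 30 onion and all 11 jalapeño (fewer than 38), giving 38 + 38 + 38 + 30 + 11 = 155.
One more bag of chips then forces some flavor to 39, so 155 + 1 = 156.

156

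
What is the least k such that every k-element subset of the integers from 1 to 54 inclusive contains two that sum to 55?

28

Partition {1, …, 54} into 27 pairs: {1,54}, {2,53}, …, {27,28}.
Choosing 27 integers — say the integers 1 through 27 — takes one from each pair and avoids the property.
Choosing 28 forces two into the same pair by pigeonhole, and those sum to 55. So 28.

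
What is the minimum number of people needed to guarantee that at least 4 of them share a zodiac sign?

There are 12 zodiac signs acting as pigeonholes.
With 12 × 3 = 36 people we could place exactly 3 in each, with no class reaching 4.
One more forces some class to hold 4, so 36 + 1 = 37.

37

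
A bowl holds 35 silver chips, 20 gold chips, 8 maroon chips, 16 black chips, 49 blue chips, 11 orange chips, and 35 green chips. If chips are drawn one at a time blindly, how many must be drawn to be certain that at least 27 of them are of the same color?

Treat the 7 colors as pigeonholes.
In the worst case we take at most 26 of each color, but all 20 gold, all 8 maroon, all 16 black, and all 11 orange (fewer than 26), giving 26 + 20 + 8 + 16 + 26 + 11 + 26 = 133.
One more chip then forces some color to 27, so 133 + 1 = 134.

134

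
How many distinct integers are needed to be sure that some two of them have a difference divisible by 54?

Use the pigeonhole principle on residue classes: two integers differ by a multiple of 54 exactly when they share a remainder mod 54.
There are 54 residue classes mod 54, so 54 integers can all lie in distinct classes.
One more integer must repeat a residue, giving a difference divisible by 54. So n = 54 + 1 = 55.

55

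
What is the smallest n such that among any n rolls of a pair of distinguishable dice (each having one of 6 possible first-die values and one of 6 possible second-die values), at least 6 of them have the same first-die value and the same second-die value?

181

There are 6 × 6 = 36 (first-die value, second-die value) combinations acting as pigeonholes.
With 36 × 5 = 180 rolls of a pair of distinguishable dice we could place exactly 5 in each, with no (first-die value, second-die value) pair reaching 6.
One more forces some (first-die value, second-die value) pair to hold 6, so 180 + 1 = 181.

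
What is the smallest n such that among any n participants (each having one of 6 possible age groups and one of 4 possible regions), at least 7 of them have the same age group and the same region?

There are 6 × 4 = 24 (age group, region) combinations acting as pigeonholes.
With 24 × 6 = 144 participants we could place exactly 6 in each, with no (age group, region) pair reaching 7.
One more forces some (age group, region) pair to hold 7, so 144 + 1 = 145.

145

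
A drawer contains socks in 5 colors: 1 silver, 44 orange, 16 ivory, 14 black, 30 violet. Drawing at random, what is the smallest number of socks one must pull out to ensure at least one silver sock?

105

The worst case draws every non-silver sock first: 44 + 16 + 14 + 30 = 104.
The next draw is then forced to be silver, giving 104 + 1 = 105.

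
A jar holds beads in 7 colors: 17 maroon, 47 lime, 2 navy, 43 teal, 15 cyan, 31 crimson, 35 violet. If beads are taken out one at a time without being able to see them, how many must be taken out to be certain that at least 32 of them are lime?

The worst case draws every non-lime bead first: 17 + 2 + 43 + 15 + 31 + 35 = 143.
The next 32 draws are then forced to be lime, giving 143 + 32 = 175.

175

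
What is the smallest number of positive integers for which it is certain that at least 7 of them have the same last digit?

61

There are 10 possible last digits acting as pigeonholes.
With 10 × 6 = 60 positive integers we could place exactly 6 in each, with no class reaching 7.
One more forces some class to hold 7, so 60 + 1 = 61.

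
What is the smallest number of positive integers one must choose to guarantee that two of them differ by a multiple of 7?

8

Use the pigeonhole principle on residue classes: two integers differ by a multiple of 7 exactly when they share a remainder mod 7.
There are 7 residue classes mod 7, so 7 integers can all lie in distinct classes.
One more integer must repeat a residue, giving a difference divisible by 7. So n = 7 + 1 = 8.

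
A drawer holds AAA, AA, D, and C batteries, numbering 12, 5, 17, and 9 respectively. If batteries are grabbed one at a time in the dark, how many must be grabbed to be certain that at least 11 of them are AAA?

42

The worst case draws every non-AAA battery first: 5 + 17 + 9 = 31.
The next 11 draws are then forced to be AAA, giving 31 + 11 = 42.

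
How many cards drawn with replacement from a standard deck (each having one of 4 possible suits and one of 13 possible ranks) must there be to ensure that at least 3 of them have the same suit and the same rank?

There are 4 × 13 = 52 (suit, rank) combinations acting as pigeonholes.
With 52 × 2 = 104 cards drawn with replacement from a standard deck we could place exactly 2 in each, with no (suit, rank) pair reaching 3.
One more forces some (suit, rank) pair to hold 3, so 104 + 1 = 105.

105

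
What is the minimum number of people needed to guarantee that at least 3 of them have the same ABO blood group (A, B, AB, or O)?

9

There are 4 ABO blood groups acting as pigeonholes.
With 4 × 2 = 8 people we could place exactly 2 in each, with no class reaching 3.
One more forces some class to hold 3, so 8 + 1 = 9.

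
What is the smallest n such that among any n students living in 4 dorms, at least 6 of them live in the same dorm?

There are 4 dorms acting as pigeonholes.
With 4 × 5 = 20 students we could place exactly 5 in each, with no class reaching 6.
One more forces some class to hold 6, so 20 + 1 = 21.

21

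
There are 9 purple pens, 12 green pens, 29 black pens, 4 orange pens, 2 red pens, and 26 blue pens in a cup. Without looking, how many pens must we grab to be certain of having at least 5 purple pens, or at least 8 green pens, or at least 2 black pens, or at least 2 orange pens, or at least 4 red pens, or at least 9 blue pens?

The worst case stops just short of every target: 4 purple, 7 green, 1 black, 1 orange, all 2 red, 8 blue — 4 + 7 + 1 + 1 + 2 + 8 = 23 pens.
One more pen must push some ink color to its target, so 23 + 1 = 24.

24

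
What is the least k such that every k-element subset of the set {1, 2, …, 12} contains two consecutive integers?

Partition {1, …, 12} into 6 pairs: {1,2}, {3,4}, …, {11,12}.
Choosing 6 integers — say the 6 even numbers 2, 4, …, 12 — takes one from each pair and avoids the property.
Choosing 7 forces two into the same pair by pigeonhole, and those are consecutive. So 7.

7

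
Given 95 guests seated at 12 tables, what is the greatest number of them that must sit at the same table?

If each of the 12 tables held at most 7, the total would be at most 12 × 7 = 84 < 95, a contradiction.
So at least one holds ⌈95/12⌉ = 8.

8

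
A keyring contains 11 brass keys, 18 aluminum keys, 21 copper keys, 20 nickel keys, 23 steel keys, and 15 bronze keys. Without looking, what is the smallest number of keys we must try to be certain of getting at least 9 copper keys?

96

To avoid copper keys as long as possible, exhaust the other 5 types first.
The worst case draws every non-copper key first: 11 + 18 + 20 + 23 + 15 = 87.
The next 9 draws are then forced to be copper, giving 87 + 9 = 96.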